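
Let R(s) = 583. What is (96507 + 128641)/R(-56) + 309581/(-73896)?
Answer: 1496095535/3916488 ≈ 382.00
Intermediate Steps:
(96507 + 128641)/R(-56) + 309581/(-73896) = (96507 + 128641)/583 + 309581/(-73896) = 225148*(1/583) + 309581*(-1/73896) = 20468/53 - 309581/73896 = 1496095535/3916488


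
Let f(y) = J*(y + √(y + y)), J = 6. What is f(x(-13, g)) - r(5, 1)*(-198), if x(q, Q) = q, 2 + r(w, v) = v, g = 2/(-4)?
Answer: -276 + 6*I*√26 ≈ -276.0 + 30.594*I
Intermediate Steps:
g = -½ (g = 2*(-¼) = -½ ≈ -0.50000)
r(w, v) = -2 + v
f(y) = 6*y + 6*√2*√y (f(y) = 6*(y + √(y + y)) = 6*(y + √(2*y)) = 6*(y + √2*√y) = 6*y + 6*√2*√y)
f(x(-13, g)) - r(5, 1)*(-198) = (6*(-13) + 6*√2*√(-13)) - (-2 + 1)*(-198) = (-78 + 6*√2*(I*√13)) - (-1)*(-198) = (-78 + 6*I*√26) - 1*198 = (-78 + 6*I*√26) - 198 = -276 + 6*I*√26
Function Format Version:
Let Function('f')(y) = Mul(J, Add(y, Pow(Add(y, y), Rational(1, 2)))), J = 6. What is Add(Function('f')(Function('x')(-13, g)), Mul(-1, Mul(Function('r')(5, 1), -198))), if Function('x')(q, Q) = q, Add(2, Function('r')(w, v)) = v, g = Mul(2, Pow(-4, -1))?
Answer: Add(-276, Mul(6, I, Pow(26, Rational(1, 2)))) ≈ Add(-276.00, Mul(30.594, I))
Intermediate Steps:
g = Rational(-1, 2) (g = Mul(2, Rational(-1, 4)) = Rational(-1, 2) ≈ -0.50000)
Function('r')(w, v) = Add(-2, v)
Function('f')(y) = Add(Mul(6, y), Mul(6, Pow(2, Rational(1, 2)), Pow(y, Rational(1, 2)))) (Function('f')(y) = Mul(6, Add(y, Pow(Add(y, y), Rational(1, 2)))) = Mul(6, Add(y, Pow(Mul(2, y), Rational(1, 2)))) = Mul(6, Add(y, Mul(Pow(2, Rational(1, 2)), Pow(y, Rational(1, 2))))) = Add(Mul(6, y), Mul(6, Pow(2, Rational(1, 2)), Pow(y, Rational(1, 2)))))
Add(Function('f')(Function('x')(-13, g)), Mul(-1, Mul(Function('r')(5, 1), -198))) = Add(Add(Mul(6, -13), Mul(6, Pow(2, Rational(1, 2)), Pow(-13, Rational(1, 2)))), Mul(-1, Mul(Add(-2, 1), -198))) = Add(Add(-78, Mul(6, Pow(2, Rational(1, 2)), Mul(I, Pow(13, Rational(1, 2))))), Mul(-1, Mul(-1, -198))) = Add(Add(-78, Mul(6, I, Pow(26, Rational(1, 2)))), Mul(-1, 198)) = Add(Add(-78, Mul(6, I, Pow(26, Rational(1, 2)))), -198) = Add(-276, Mul(6, I, Pow(26, Rational(1, 2))))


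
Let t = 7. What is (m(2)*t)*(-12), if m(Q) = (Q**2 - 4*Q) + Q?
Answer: 168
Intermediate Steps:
m(Q) = Q**2 - 3*Q
(m(2)*t)*(-12) = ((2*(-3 + 2))*7)*(-12) = ((2*(-1))*7)*(-12) = -2*7*(-12) = -14*(-12) = 168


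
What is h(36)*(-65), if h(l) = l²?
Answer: -84240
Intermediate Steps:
h(36)*(-65) = 36²*(-65) = 1296*(-65) = -84240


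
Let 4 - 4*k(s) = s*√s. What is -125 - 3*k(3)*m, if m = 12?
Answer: -161 + 27*√3 ≈ -114.23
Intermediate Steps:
k(s) = 1 - s^(3/2)/4 (k(s) = 1 - s*√s/4 = 1 - s^(3/2)/4)
-125 - 3*k(3)*m = -125 - 3*(1 - 3*√3/4)*12 = -125 - 3*(12 - 9*√3) = -125 + (-36 + 27*√3) = -161 + 27*√3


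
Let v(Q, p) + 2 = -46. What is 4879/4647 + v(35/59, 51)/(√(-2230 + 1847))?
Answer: 4879/4647 + 48*I*√383/383 ≈ 1.0499 + 2.4527*I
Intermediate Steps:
v(Q, p) = -48 (v(Q, p) = -2 - 46 = -48)
4879/4647 + v(35/59, 51)/(√(-2230 + 1847)) = 4879/4647 - 48/√(-2230 + 1847) = 4879*(1/4647) - 48*(-I*√383/383) = 4879/4647 - 48*(-I*√383/383) = 4879/4647 - (-48)*I*√383/383 = 4879/4647 + 48*I*√383/383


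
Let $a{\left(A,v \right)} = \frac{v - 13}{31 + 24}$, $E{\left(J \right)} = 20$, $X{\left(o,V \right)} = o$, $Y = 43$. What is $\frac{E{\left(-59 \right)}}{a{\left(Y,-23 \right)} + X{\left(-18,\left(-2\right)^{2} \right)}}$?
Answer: $- \frac{550}{513} \approx -1.0721$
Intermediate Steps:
$a{\left(A,v \right)} = - \frac{13}{55} + \frac{v}{55}$ ($a{\left(A,v \right)} = \frac{-13 + v}{55} = \left(-13 + v\right) \frac{1}{55} = - \frac{13}{55} + \frac{v}{55}$)
$\frac{E{\left(-59 \right)}}{a{\left(Y,-23 \right)} + X{\left(-18,\left(-2\right)^{2} \right)}} = \frac{20}{\left(- \frac{13}{55} + \frac{1}{55} \left(-23\right)\right) - 18} = \frac{20}{\left(- \frac{13}{55} - \frac{23}{55}\right) - 18} = \frac{20}{- \frac{36}{55} - 18} = \frac{20}{- \frac{1026}{55}} = 20 \left(- \frac{55}{1026}\right) = - \frac{550}{513}$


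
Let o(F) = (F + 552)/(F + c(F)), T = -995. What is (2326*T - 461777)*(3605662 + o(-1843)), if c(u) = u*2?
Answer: -2912865882227257/291 ≈ -1.0010e+13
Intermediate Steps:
c(u) = 2*u
o(F) = (552 + F)/(3*F) (o(F) = (F + 552)/(F + 2*F) = (552 + F)/((3*F)) = (552 + F)*(1/(3*F)) = (552 + F)/(3*F))
(2326*T - 461777)*(3605662 + o(-1843)) = (2326*(-995) - 461777)*(3605662 + (⅓)*(552 - 1843)/(-1843)) = (-2314370 - 461777)*(3605662 + (⅓)*(-1/1843)*(-1291)) = -2776147*(3605662 + 1291/5529) = -2776147*19935706489/5529 = -2912865882227257/291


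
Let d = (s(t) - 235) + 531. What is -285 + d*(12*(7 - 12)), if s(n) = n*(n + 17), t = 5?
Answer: -24645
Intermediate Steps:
s(n) = n*(17 + n)
d = 406 (d = (5*(17 + 5) - 235) + 531 = (5*22 - 235) + 531 = (110 - 235) + 531 = -125 + 531 = 406)
-285 + d*(12*(7 - 12)) = -285 + 406*(12*(7 - 12)) = -285 + 406*(12*(-5)) = -285 + 406*(-60) = -285 - 24360 = -24645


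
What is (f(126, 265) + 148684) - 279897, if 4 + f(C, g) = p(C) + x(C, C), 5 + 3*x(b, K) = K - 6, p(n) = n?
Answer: -393158/3 ≈ -1.3105e+5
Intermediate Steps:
x(b, K) = -11/3 + K/3 (x(b, K) = -5/3 + (K - 6)/3 = -5/3 + (-6 + K)/3 = -5/3 + (-2 + K/3) = -11/3 + K/3)
f(C, g) = -23/3 + 4*C/3 (f(C, g) = -4 + (C + (-11/3 + C/3)) = -4 + (-11/3 + 4*C/3) = -23/3 + 4*C/3)
(f(126, 265) + 148684) - 279897 = ((-23/3 + (4/3)*126) + 148684) - 279897 = ((-23/3 + 168) + 148684) - 279897 = (481/3 + 148684) - 279897 = 446533/3 - 279897 = -393158/3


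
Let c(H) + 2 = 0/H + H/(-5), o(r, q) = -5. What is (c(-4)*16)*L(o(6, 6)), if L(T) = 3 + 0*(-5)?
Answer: -288/5 ≈ -57.600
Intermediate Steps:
L(T) = 3 (L(T) = 3 + 0 = 3)
c(H) = -2 - H/5 (c(H) = -2 + (0/H + H/(-5)) = -2 + (0 + H*(-⅕)) = -2 + (0 - H/5) = -2 - H/5)
(c(-4)*16)*L(o(6, 6)) = ((-2 - ⅕*(-4))*16)*3 = ((-2 + ⅘)*16)*3 = -6/5*16*3 = -96/5*3 = -288/5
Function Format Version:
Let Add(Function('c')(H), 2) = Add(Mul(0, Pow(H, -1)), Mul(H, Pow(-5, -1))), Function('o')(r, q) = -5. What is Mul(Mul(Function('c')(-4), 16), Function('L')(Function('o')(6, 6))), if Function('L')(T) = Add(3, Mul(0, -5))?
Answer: Rational(-288, 5) ≈ -57.600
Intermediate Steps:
Function('L')(T) = 3 (Function('L')(T) = Add(3, 0) = 3)
Function('c')(H) = Add(-2, Mul(Rational(-1, 5), H)) (Function('c')(H) = Add(-2, Add(Mul(0, Pow(H, -1)), Mul(H, Pow(-5, -1)))) = Add(-2, Add(0, Mul(H, Rational(-1, 5)))) = Add(-2, Add(0, Mul(Rational(-1, 5), H))) = Add(-2, Mul(Rational(-1, 5), H)))
Mul(Mul(Function('c')(-4), 16), Function('L')(Function('o')(6, 6))) = Mul(Mul(Add(-2, Mul(Rational(-1, 5), -4)), 16), 3) = Mul(Mul(Add(-2, Rational(4, 5)), 16), 3) = Mul(Mul(Rational(-6, 5), 16), 3) = Mul(Rational(-96, 5), 3) = Rational(-288, 5)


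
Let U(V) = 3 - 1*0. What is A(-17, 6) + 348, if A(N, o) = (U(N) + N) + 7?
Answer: 341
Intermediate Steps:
U(V) = 3 (U(V) = 3 + 0 = 3)
A(N, o) = 10 + N (A(N, o) = (3 + N) + 7 = 10 + N)
A(-17, 6) + 348 = (10 - 17) + 348 = -7 + 348 = 341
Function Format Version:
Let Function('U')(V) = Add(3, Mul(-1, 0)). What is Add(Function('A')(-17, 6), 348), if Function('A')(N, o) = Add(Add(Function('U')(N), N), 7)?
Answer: 341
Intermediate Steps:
Function('U')(V) = 3 (Function('U')(V) = Add(3, 0) = 3)
Function('A')(N, o) = Add(10, N) (Function('A')(N, o) = Add(Add(3, N), 7) = Add(10, N))
Add(Function('A')(-17, 6), 348) = Add(Add(10, -17), 348) = Add(-7, 348) = 341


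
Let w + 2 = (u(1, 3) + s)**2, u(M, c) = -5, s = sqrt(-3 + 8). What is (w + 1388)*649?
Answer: 918984 - 6490*sqrt(5) ≈ 9.0447e+5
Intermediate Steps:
s = sqrt(5) ≈ 2.2361
w = -2 + (-5 + sqrt(5))**2 ≈ 5.6393
(w + 1388)*649 = ((28 - 10*sqrt(5)) + 1388)*649 = (1416 - 10*sqrt(5))*649 = 918984 - 6490*sqrt(5)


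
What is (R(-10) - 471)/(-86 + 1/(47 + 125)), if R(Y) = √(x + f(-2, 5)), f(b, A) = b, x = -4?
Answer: 81012/14791 - 172*I*√6/14791 ≈ 5.4771 - 0.028484*I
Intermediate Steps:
R(Y) = I*√6 (R(Y) = √(-4 - 2) = √(-6) = I*√6)
(R(-10) - 471)/(-86 + 1/(47 + 125)) = (I*√6 - 471)/(-86 + 1/(47 + 125)) = (-471 + I*√6)/(-86 + 1/172) = (-471 + I*√6)/(-14791/172) = (-471 + I*√6)*(-172/14791) = 81012/14791 - 172*I*√6/14791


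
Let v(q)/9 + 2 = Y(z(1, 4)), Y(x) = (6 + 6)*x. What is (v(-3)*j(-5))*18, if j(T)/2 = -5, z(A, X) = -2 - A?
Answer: 61560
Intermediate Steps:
j(T) = -10 (j(T) = 2*(-5) = -10)
Y(x) = 12*x
v(q) = -342 (v(q) = -18 + 9*(12*(-2 - 1*1)) = -18 + 9*(12*(-2 - 1)) = -18 + 9*(12*(-3)) = -18 + 9*(-36) = -18 - 324 = -342)
(v(-3)*j(-5))*18 = -342*(-10)*18 = 3420*18 = 61560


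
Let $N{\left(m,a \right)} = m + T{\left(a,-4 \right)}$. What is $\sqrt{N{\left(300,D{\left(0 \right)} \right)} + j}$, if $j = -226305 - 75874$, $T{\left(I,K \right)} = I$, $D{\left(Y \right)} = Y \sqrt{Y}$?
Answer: $i \sqrt{301879} \approx 549.44 i$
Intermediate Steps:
$D{\left(Y \right)} = Y^{\frac{3}{2}}$
$N{\left(m,a \right)} = a + m$ ($N{\left(m,a \right)} = m + a = a + m$)
$j = -302179$ ($j = -226305 - 75874 = -302179$)
$\sqrt{N{\left(300,D{\left(0 \right)} \right)} + j} = \sqrt{\left(0^{\frac{3}{2}} + 300\right) - 302179} = \sqrt{\left(0 + 300\right) - 302179} = \sqrt{300 - 302179} = \sqrt{-301879} = i \sqrt{301879}$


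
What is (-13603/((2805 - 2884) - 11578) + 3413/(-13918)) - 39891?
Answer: -6471851107053/162242126 ≈ -39890.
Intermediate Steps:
(-13603/((2805 - 2884) - 11578) + 3413/(-13918)) - 39891 = (-13603/(-79 - 11578) + 3413*(-1/13918)) - 39891 = (-13603/(-11657) - 3413/13918) - 39891 = (-13603*(-1/11657) - 3413/13918) - 39891 = (13603/11657 - 3413/13918) - 39891 = 149541213/162242126 - 39891 = -6471851107053/162242126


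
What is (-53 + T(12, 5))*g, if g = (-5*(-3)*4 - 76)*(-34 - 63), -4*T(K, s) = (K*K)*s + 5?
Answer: -363556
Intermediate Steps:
T(K, s) = -5/4 - s*K²/4 (T(K, s) = -((K*K)*s + 5)/4 = -(K²*s + 5)/4 = -(s*K² + 5)/4 = -(5 + s*K²)/4 = -5/4 - s*K²/4)
g = 1552 (g = (15*4 - 76)*(-97) = (60 - 76)*(-97) = -16*(-97) = 1552)
(-53 + T(12, 5))*g = (-53 + (-5/4 - ¼*5*12²))*1552 = (-53 + (-5/4 - ¼*5*144))*1552 = (-53 + (-5/4 - 180))*1552 = (-53 - 725/4)*1552 = -937/4*1552 = -363556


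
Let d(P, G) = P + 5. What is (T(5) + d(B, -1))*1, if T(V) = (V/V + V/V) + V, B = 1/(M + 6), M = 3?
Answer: 109/9 ≈ 12.111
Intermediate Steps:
B = ⅑ (B = 1/(3 + 6) = 1/9 = ⅑ ≈ 0.11111)
d(P, G) = 5 + P
T(V) = 2 + V (T(V) = (1 + 1) + V = 2 + V)
(T(5) + d(B, -1))*1 = ((2 + 5) + (5 + ⅑))*1 = (7 + 46/9)*1 = (109/9)*1 = 109/9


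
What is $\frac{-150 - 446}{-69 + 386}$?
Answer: $- \frac{596}{317} \approx -1.8801$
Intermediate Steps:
$\frac{-150 - 446}{-69 + 386} = - \frac{596}{317}$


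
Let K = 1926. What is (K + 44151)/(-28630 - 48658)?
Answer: -46077/77288 ≈ -0.59617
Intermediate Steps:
(K + 44151)/(-28630 - 48658) = (1926 + 44151)/(-28630 - 48658) = 46077/(-77288) = 46077*(-1/77288) = -46077/77288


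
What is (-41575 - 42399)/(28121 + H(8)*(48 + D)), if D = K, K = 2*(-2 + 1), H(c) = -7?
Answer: -83974/27799 ≈ -3.0208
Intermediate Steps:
K = -2 (K = 2*(-1) = -2)
D = -2
(-41575 - 42399)/(28121 + H(8)*(48 + D)) = (-41575 - 42399)/(28121 - 7*(48 - 2)) = -83974/(28121 - 7*46) = -83974/(28121 - 322) = -83974/27799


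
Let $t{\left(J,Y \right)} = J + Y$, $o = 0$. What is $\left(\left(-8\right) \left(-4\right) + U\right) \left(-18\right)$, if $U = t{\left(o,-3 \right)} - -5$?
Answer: $-612$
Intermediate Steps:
$U = 2$ ($U = \left(0 - 3\right) - -5 = -3 + 5 = 2$)
$\left(\left(-8\right) \left(-4\right) + U\right) \left(-18\right) = \left(\left(-8\right) \left(-4\right) + 2\right) \left(-18\right) = \left(32 + 2\right) \left(-18\right) = 34 \left(-18\right) = -612$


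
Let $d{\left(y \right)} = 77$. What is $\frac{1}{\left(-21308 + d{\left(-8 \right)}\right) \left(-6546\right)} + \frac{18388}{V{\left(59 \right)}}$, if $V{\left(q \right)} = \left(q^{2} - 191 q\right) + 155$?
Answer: $- \frac{2555529773255}{1060820035758} \approx -2.409$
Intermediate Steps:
$V{\left(q \right)} = 155 + q^{2} - 191 q$
$\frac{1}{\left(-21308 + d{\left(-8 \right)}\right) \left(-6546\right)} + \frac{18388}{V{\left(59 \right)}} = \frac{1}{\left(-21308 + 77\right) \left(-6546\right)} + \frac{18388}{155 + 59^{2} - 11269} = \frac{1}{-21231} \left(- \frac{1}{6546}\right) + \frac{18388}{155 + 3481 - 11269} = \left(- \frac{1}{21231}\right) \left(- \frac{1}{6546}\right) + \frac{18388}{-7633} = \frac{1}{138978126} + 18388 \left(- \frac{1}{7633}\right) = \frac{1}{138978126} - \frac{18388}{7633} = - \frac{2555529773255}{1060820035758}$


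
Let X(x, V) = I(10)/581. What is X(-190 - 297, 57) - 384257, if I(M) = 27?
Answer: -223253290/581 ≈ -3.8426e+5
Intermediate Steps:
X(x, V) = 27/581
X(-190 - 297, 57) - 384257 = 27/581 - 384257 = -223253290/581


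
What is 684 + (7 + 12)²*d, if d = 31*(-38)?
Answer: -424574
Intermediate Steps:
d = -1178
684 + (7 + 12)²*d = 684 + (7 + 12)²*(-1178) = 684 + 19²*(-1178) = 684 + 361*(-1178) = 684 - 425258 = -424574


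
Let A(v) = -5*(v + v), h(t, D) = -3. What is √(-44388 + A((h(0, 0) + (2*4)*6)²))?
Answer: 9*I*√798 ≈ 254.24*I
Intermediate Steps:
A(v) = -10*v
√(-44388 + A((h(0, 0) + (2*4)*6)²)) = √(-44388 - 10*(-3 + (2*4)*6)²) = √(-44388 - 10*(-3 + 8*6)²) = √(-44388 - 10*(-3 + 48)²) = √(-44388 - 10*45²) = √(-44388 - 10*2025) = √(-44388 - 20250) = √(-64638) = 9*I*√798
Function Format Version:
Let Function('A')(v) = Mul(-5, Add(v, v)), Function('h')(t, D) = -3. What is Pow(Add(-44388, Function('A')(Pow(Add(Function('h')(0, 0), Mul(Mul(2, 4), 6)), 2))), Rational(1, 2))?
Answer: Mul(9, I, Pow(798, Rational(1, 2))) ≈ Mul(254.24, I)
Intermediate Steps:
Function('A')(v) = Mul(-10, v) (Function('A')(v) = Mul(-5, Mul(2, v)) = Mul(-10, v))
Pow(Add(-44388, Function('A')(Pow(Add(Function('h')(0, 0), Mul(Mul(2, 4), 6)), 2))), Rational(1, 2)) = Pow(Add(-44388, Mul(-10, Pow(Add(-3, Mul(Mul(2, 4), 6)), 2))), Rational(1, 2)) = Pow(Add(-44388, Mul(-10, Pow(Add(-3, Mul(8, 6)), 2))), Rational(1, 2)) = Pow(Add(-44388, Mul(-10, Pow(Add(-3, 48), 2))), Rational(1, 2)) = Pow(Add(-44388, Mul(-10, Pow(45, 2))), Rational(1, 2)) = Pow(Add(-44388, Mul(-10, 2025)), Rational(1, 2)) = Pow(Add(-44388, -20250), Rational(1, 2)) = Pow(-64638, Rational(1, 2)) = Mul(9, I, Pow(798, Rational(1, 2)))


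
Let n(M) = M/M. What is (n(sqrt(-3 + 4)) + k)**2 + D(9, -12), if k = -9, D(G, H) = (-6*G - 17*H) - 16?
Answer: 198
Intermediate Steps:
D(G, H) = -16 - 17*H - 6*G (D(G, H) = (-17*H - 6*G) - 16 = -16 - 17*H - 6*G)
n(M) = 1
(n(sqrt(-3 + 4)) + k)**2 + D(9, -12) = (1 - 9)**2 + (-16 - 17*(-12) - 6*9) = (-8)**2 + (-16 + 204 - 54) = 64 + 134 = 198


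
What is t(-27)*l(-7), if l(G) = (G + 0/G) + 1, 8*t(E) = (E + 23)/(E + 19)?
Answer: -3/8 ≈ -0.37500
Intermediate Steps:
t(E) = (23 + E)/(8*(19 + E)) (t(E) = ((E + 23)/(E + 19))/8 = ((23 + E)/(19 + E))/8 = (23 + E)/(8*(19 + E)))
l(G) = 1 + G (l(G) = (G + 0) + 1 = G + 1 = 1 + G)
t(-27)*l(-7) = ((23 - 27)/(8*(19 - 27)))*(1 - 7) = ((⅛)*(-4)/(-8))*(-6) = ((⅛)*(-⅛)*(-4))*(-6) = (1/16)*(-6) = -3/8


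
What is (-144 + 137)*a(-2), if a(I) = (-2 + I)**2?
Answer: -112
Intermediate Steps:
(-144 + 137)*a(-2) = (-144 + 137)*(-2 - 2)**2 = -7*(-4)**2 = -7*16 = -112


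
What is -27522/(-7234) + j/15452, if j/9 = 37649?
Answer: 1438222869/55889884 ≈ 25.733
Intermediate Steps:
j = 338841 (j = 9*37649 = 338841)
-27522/(-7234) + j/15452 = -27522/(-7234) + 338841/15452 = -27522*(-1/7234) + 338841*(1/15452) = 13761/3617 + 338841/15452 = 1438222869/55889884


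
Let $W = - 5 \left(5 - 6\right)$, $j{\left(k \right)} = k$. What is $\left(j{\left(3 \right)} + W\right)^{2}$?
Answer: $64$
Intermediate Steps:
$W = 5$ ($W = \left(-5\right) \left(-1\right) = 5$)
$\left(j{\left(3 \right)} + W\right)^{2} = \left(3 + 5\right)^{2} = 8^{2} = 64$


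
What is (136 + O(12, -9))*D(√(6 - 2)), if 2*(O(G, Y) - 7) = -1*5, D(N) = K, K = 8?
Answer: 1124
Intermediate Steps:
D(N) = 8
O(G, Y) = 9/2 (O(G, Y) = 7 + (-1*5)/2 = 7 + (½)*(-5) = 7 - 5/2 = 9/2)
(136 + O(12, -9))*D(√(6 - 2)) = (136 + 9/2)*8 = (281/2)*8 = 1124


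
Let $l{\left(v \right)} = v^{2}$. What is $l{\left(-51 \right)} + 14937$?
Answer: $17538$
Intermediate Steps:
$l{\left(-51 \right)} + 14937 = \left(-51\right)^{2} + 14937 = 2601 + 14937 = 17538$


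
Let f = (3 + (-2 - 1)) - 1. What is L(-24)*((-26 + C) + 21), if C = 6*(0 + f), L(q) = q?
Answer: 264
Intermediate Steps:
f = -1 (f = (3 - 3) - 1 = 0 - 1 = -1)
C = -6 (C = 6*(0 - 1) = 6*(-1) = -6)
L(-24)*((-26 + C) + 21) = -24*((-26 - 6) + 21) = -24*(-32 + 21) = -24*(-11) = 264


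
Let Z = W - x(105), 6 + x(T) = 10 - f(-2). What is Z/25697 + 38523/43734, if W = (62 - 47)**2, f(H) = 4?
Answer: 333255227/374610866 ≈ 0.88960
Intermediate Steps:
x(T) = 0 (x(T) = -6 + (10 - 1*4) = -6 + (10 - 4) = -6 + 6 = 0)
W = 225 (W = 15**2 = 225)
Z = 225 (Z = 225 - 1*0 = 225 + 0 = 225)
Z/25697 + 38523/43734 = 225/25697 + 38523/43734 = 225*(1/25697) + 38523*(1/43734) = 225/25697 + 12841/14578 = 333255227/374610866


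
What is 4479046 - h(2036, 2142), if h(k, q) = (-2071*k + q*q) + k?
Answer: 4105402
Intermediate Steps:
h(k, q) = q² - 2070*k (h(k, q) = (-2071*k + q²) + k = (q² - 2071*k) + k = q² - 2070*k)
4479046 - h(2036, 2142) = 4479046 - (2142² - 2070*2036) = 4479046 - (4588164 - 4214520) = 4479046 - 1*373644 = 4479046 - 373644 = 4105402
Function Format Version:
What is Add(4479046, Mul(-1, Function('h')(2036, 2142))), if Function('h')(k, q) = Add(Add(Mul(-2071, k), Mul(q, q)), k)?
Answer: 4105402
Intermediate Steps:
Function('h')(k, q) = Add(Pow(q, 2), Mul(-2070, k)) (Function('h')(k, q) = Add(Add(Mul(-2071, k), Pow(q, 2)), k) = Add(Add(Pow(q, 2), Mul(-2071, k)), k) = Add(Pow(q, 2), Mul(-2070, k)))
Add(4479046, Mul(-1, Function('h')(2036, 2142))) = Add(4479046, Mul(-1, Add(Pow(2142, 2), Mul(-2070, 2036)))) = Add(4479046, Mul(-1, Add(4588164, -4214520))) = Add(4479046, Mul(-1, 373644)) = Add(4479046, -373644) = 4105402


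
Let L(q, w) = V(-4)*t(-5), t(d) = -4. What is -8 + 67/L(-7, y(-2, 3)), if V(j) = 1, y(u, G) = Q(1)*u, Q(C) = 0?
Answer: -99/4 ≈ -24.750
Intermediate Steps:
y(u, G) = 0 (y(u, G) = 0*u = 0)
L(q, w) = -4 (L(q, w) = 1*(-4) = -4)
-8 + 67/L(-7, y(-2, 3)) = -8 + 67/(-4) = -8 + 67*(-¼) = -8 - 67/4 = -99/4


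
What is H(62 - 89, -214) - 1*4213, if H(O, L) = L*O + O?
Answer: 1538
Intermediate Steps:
H(O, L) = O + L*O
H(62 - 89, -214) - 1*4213 = (62 - 89)*(1 - 214) - 1*4213 = -27*(-213) - 4213 = 5751 - 4213 = 1538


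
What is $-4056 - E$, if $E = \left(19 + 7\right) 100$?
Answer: $-6656$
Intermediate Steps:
$E = 2600$ ($E = 26 \cdot 100 = 2600$)
$-4056 - E = -4056 - 2600 = -6656$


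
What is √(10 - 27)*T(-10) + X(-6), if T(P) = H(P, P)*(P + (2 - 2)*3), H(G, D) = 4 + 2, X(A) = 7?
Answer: 7 - 60*I*√17 ≈ 7.0 - 247.39*I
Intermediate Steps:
H(G, D) = 6
T(P) = 6*P (T(P) = 6*(P + (2 - 2)*3) = 6*(P + 0*3) = 6*(P + 0) = 6*P)
√(10 - 27)*T(-10) + X(-6) = √(10 - 27)*(6*(-10)) + 7 = √(-17)*(-60) + 7 = (I*√17)*(-60) + 7 = -60*I*√17 + 7 = 7 - 60*I*√17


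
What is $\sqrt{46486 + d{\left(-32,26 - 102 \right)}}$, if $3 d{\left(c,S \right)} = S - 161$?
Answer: $\sqrt{46407} \approx 215.42$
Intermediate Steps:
$d{\left(c,S \right)} = - \frac{161}{3} + \frac{S}{3}$ ($d{\left(c,S \right)} = \frac{S - 161}{3} = \frac{-161 + S}{3} = - \frac{161}{3} + \frac{S}{3}$)
$\sqrt{46486 + d{\left(-32,26 - 102 \right)}} = \sqrt{46486 - \left(\frac{161}{3} - \frac{26 - 102}{3}\right)} = \sqrt{46486 + \left(- \frac{161}{3} + \frac{1}{3} \left(-76\right)\right)} = \sqrt{46486 - 79} = \sqrt{46407}$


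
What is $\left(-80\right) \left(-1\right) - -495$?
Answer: $575$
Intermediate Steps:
$\left(-80\right) \left(-1\right) - -495 = 80 + 495 = 575$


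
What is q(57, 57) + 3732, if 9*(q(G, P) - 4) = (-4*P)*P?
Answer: 2292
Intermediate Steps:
q(G, P) = 4 - 4*P²/9 (q(G, P) = 4 + ((-4*P)*P)/9 = 4 + (-4*P²)/9 = 4 - 4*P²/9)
q(57, 57) + 3732 = (4 - 4/9*57²) + 3732 = (4 - 4/9*3249) + 3732 = (4 - 1444) + 3732 = -1440 + 3732 = 2292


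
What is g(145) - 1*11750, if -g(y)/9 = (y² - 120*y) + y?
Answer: -45680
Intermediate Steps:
g(y) = -9*y² + 1071*y (g(y) = -9*((y² - 120*y) + y) = -9*(y² - 119*y) = -9*y² + 1071*y)
g(145) - 1*11750 = 9*145*(119 - 1*145) - 1*11750 = 9*145*(119 - 145) - 11750 = 9*145*(-26) - 11750 = -33930 - 11750 = -45680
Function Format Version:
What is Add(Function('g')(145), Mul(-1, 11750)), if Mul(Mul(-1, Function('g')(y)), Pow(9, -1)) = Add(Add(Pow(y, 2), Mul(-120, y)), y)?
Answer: -45680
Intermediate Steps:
Function('g')(y) = Add(Mul(-9, Pow(y, 2)), Mul(1071, y)) (Function('g')(y) = Mul(-9, Add(Add(Pow(y, 2), Mul(-120, y)), y)) = Mul(-9, Add(Pow(y, 2), Mul(-119, y))) = Add(Mul(-9, Pow(y, 2)), Mul(1071, y)))
Add(Function('g')(145), Mul(-1, 11750)) = Add(Mul(9, 145, Add(119, Mul(-1, 145))), Mul(-1, 11750)) = Add(Mul(9, 145, Add(119, -145)), -11750) = Add(Mul(9, 145, -26), -11750) = Add(-33930, -11750) = -45680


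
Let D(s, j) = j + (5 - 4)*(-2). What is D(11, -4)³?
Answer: -216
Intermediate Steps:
D(s, j) = -2 + j (D(s, j) = j + 1*(-2) = j - 2 = -2 + j)
D(11, -4)³ = (-2 - 4)³ = (-6)³ = -216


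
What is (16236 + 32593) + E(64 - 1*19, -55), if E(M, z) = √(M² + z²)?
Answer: 48829 + 5*√202 ≈ 48900.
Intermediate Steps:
(16236 + 32593) + E(64 - 1*19, -55) = (16236 + 32593) + √((64 - 1*19)² + (-55)²) = 48829 + √((64 - 19)² + 3025) = 48829 + √(45² + 3025) = 48829 + √(2025 + 3025) = 48829 + √5050 = 48829 + 5*√202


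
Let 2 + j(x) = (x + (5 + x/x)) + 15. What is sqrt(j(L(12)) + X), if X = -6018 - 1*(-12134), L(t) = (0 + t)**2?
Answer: sqrt(6279) ≈ 79.240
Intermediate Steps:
L(t) = t**2
X = 6116 (X = -6018 + 12134 = 6116)
j(x) = 19 + x (j(x) = -2 + ((x + (5 + x/x)) + 15) = -2 + ((x + (5 + 1)) + 15) = -2 + ((x + 6) + 15) = -2 + ((6 + x) + 15) = -2 + (21 + x) = 19 + x)
sqrt(j(L(12)) + X) = sqrt((19 + 12**2) + 6116) = sqrt((19 + 144) + 6116) = sqrt(163 + 6116) = sqrt(6279)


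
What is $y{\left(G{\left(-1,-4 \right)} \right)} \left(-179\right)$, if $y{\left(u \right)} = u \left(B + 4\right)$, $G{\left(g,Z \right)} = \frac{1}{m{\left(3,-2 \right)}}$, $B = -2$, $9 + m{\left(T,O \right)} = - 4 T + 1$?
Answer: $\frac{179}{10} \approx 17.9$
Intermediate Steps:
$m{\left(T,O \right)} = -8 - 4 T$ ($m{\left(T,O \right)} = -9 - \left(-1 + 4 T\right) = -8 - 4 T$)
$G{\left(g,Z \right)} = - \frac{1}{20}$ ($G{\left(g,Z \right)} = \frac{1}{-8 - 12} = \frac{1}{-20} = - \frac{1}{20}$)
$y{\left(u \right)} = 2 u$ ($y{\left(u \right)} = u \left(-2 + 4\right) = u 2 = 2 u$)
$y{\left(G{\left(-1,-4 \right)} \right)} \left(-179\right) = 2 \left(- \frac{1}{20}\right) \left(-179\right) = \left(- \frac{1}{10}\right) \left(-179\right) = \frac{179}{10}$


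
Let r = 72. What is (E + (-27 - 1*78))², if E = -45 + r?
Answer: 6084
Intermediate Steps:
E = 27 (E = -45 + 72 = 27)
(E + (-27 - 1*78))² = (27 + (-27 - 1*78))² = (27 + (-27 - 78))² = (27 - 105)² = (-78)² = 6084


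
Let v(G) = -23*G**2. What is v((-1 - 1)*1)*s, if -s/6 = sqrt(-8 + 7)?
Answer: 552*I ≈ 552.0*I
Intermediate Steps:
s = -6*I (s = -6*sqrt(-8 + 7) = -6*I ≈ -6.0*I)
v((-1 - 1)*1)*s = (-23*(-1 - 1)**2)*(-6*I) = (-23*(-2*1)**2)*(-6*I) = (-23*(-2)**2)*(-6*I) = (-23*4)*(-6*I) = -(-552)*I = 552*I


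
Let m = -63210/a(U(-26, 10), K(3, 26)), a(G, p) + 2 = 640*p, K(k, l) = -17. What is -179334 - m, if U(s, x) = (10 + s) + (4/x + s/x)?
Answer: -975787899/5441 ≈ -1.7934e+5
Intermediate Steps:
U(s, x) = 10 + s + 4/x + s/x
a(G, p) = -2 + 640*p
m = 31605/5441 (m = -63210/(-2 + 640*(-17)) = -63210/(-2 - 10880) = -63210/(-10882) = -63210*(-1/10882) = 31605/5441 ≈ 5.8087)
-179334 - m = -179334 - 1*31605/5441 = -179334 - 31605/5441 = -975787899/5441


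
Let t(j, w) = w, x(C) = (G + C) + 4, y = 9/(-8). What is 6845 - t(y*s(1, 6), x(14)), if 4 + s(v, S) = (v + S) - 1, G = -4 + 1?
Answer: 6830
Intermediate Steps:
y = -9/8 (y = 9*(-⅛) = -9/8 ≈ -1.1250)
G = -3
s(v, S) = -5 + S + v (s(v, S) = -4 + ((v + S) - 1) = -4 + ((S + v) - 1) = -4 + (-1 + S + v) = -5 + S + v)
x(C) = 1 + C (x(C) = (-3 + C) + 4 = 1 + C)
6845 - t(y*s(1, 6), x(14)) = 6845 - (1 + 14) = 6845 - 1*15 = 6845 - 15 = 6830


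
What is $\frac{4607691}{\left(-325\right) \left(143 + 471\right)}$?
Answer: $- \frac{4607691}{199550} \approx -23.09$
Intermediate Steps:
$\frac{4607691}{\left(-325\right) \left(143 + 471\right)} = \frac{4607691}{\left(-325\right) 614} = \frac{4607691}{-199550} = 4607691 \left(- \frac{1}{199550}\right) = - \frac{4607691}{199550}$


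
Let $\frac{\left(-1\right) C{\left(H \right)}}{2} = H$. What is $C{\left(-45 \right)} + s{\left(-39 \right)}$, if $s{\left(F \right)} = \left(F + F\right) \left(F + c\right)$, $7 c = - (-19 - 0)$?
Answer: $\frac{20442}{7} \approx 2920.3$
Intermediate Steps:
$C{\left(H \right)} = - 2 H$
$c = \frac{19}{7}$ ($c = \frac{\left(-1\right) \left(-19 - 0\right)}{7} = \frac{\left(-1\right) \left(-19 + 0\right)}{7} = \frac{\left(-1\right) \left(-19\right)}{7} = \frac{1}{7} \cdot 19 = \frac{19}{7} \approx 2.7143$)
$s{\left(F \right)} = 2 F \left(\frac{19}{7} + F\right)$ ($s{\left(F \right)} = \left(F + F\right) \left(F + \frac{19}{7}\right) = 2 F \left(\frac{19}{7} + F\right)$)
$C{\left(-45 \right)} + s{\left(-39 \right)} = \left(-2\right) \left(-45\right) + \frac{2}{7} \left(-39\right) \left(19 + 7 \left(-39\right)\right) = 90 + \frac{2}{7} \left(-39\right) \left(19 - 273\right) = 90 + \frac{2}{7} \left(-39\right) \left(-254\right) = 90 + \frac{19812}{7} = \frac{20442}{7}$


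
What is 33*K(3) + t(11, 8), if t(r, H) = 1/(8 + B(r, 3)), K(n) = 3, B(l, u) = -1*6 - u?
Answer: 98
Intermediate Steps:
B(l, u) = -6 - u
t(r, H) = -1 (t(r, H) = 1/(8 + (-6 - 1*3)) = 1/(8 + (-6 - 3)) = 1/(8 - 9) = 1/(-1) = -1)
33*K(3) + t(11, 8) = 33*3 - 1 = 99 - 1 = 98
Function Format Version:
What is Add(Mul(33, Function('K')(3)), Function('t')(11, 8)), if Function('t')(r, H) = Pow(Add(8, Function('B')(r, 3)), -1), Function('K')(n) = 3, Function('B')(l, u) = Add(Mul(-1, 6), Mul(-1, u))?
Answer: 98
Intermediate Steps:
Function('B')(l, u) = Add(-6, Mul(-1, u))
Function('t')(r, H) = -1 (Function('t')(r, H) = Pow(Add(8, Add(-6, Mul(-1, 3))), -1) = Pow(Add(8, Add(-6, -3)), -1) = Pow(Add(8, -9), -1) = Pow(-1, -1) = -1)
Add(Mul(33, Function('K')(3)), Function('t')(11, 8)) = Add(Mul(33, 3), -1) = Add(99, -1) = 98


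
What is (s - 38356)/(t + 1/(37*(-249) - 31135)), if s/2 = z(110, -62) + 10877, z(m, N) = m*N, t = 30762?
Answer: -1220204216/1241185175 ≈ -0.98310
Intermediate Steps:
z(m, N) = N*m
s = 8114 (s = 2*(-62*110 + 10877) = 2*(-6820 + 10877) = 2*4057 = 8114)
(s - 38356)/(t + 1/(37*(-249) - 31135)) = (8114 - 38356)/(30762 + 1/(37*(-249) - 31135)) = -30242/(30762 + 1/(-9213 - 31135)) = -30242/(30762 + 1/(-40348)) = -30242/(30762 - 1/40348) = -30242/1241185175/40348 = -30242*40348/1241185175 = -1220204216/1241185175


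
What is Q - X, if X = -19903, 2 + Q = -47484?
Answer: -27583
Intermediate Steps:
Q = -47486 (Q = -2 - 47484 = -47486)
Q - X = -47486 - 1*(-19903) = -47486 + 19903 = -27583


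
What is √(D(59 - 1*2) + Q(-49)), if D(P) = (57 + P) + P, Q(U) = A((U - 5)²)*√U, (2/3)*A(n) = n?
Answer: 3*√(19 + 3402*I) ≈ 124.08 + 123.38*I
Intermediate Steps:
A(n) = 3*n/2
Q(U) = 3*√U*(-5 + U)²/2 (Q(U) = (3*(U - 5)²/2)*√U = (3*(-5 + U)²/2)*√U = 3*√U*(-5 + U)²/2)
D(P) = 57 + 2*P
√(D(59 - 1*2) + Q(-49)) = √((57 + 2*(59 - 1*2)) + 3*√(-49)*(-5 - 49)²/2) = √((57 + 2*(59 - 2)) + (3/2)*(7*I)*(-54)²) = √((57 + 2*57) + (3/2)*(7*I)*2916) = √((57 + 114) + 30618*I) = √(171 + 30618*I)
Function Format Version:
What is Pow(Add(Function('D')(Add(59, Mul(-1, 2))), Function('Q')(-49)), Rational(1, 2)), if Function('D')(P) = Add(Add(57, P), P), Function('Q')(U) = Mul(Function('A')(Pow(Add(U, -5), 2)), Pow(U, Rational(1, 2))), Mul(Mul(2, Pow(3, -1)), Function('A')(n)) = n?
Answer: Mul(3, Pow(Add(19, Mul(3402, I)), Rational(1, 2))) ≈ Add(124.08, Mul(123.38, I))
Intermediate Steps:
Function('A')(n) = Mul(Rational(3, 2), n)
Function('Q')(U) = Mul(Rational(3, 2), Pow(U, Rational(1, 2)), Pow(Add(-5, U), 2)) (Function('Q')(U) = Mul(Mul(Rational(3, 2), Pow(Add(U, -5), 2)), Pow(U, Rational(1, 2))) = Mul(Mul(Rational(3, 2), Pow(Add(-5, U), 2)), Pow(U, Rational(1, 2))) = Mul(Rational(3, 2), Pow(U, Rational(1, 2)), Pow(Add(-5, U), 2)))
Function('D')(P) = Add(57, Mul(2, P))
Pow(Add(Function('D')(Add(59, Mul(-1, 2))), Function('Q')(-49)), Rational(1, 2)) = Pow(Add(Add(57, Mul(2, Add(59, Mul(-1, 2)))), Mul(Rational(3, 2), Pow(-49, Rational(1, 2)), Pow(Add(-5, -49), 2))), Rational(1, 2)) = Pow(Add(Add(57, Mul(2, Add(59, -2))), Mul(Rational(3, 2), Mul(7, I), Pow(-54, 2))), Rational(1, 2)) = Pow(Add(Add(57, Mul(2, 57)), Mul(Rational(3, 2), Mul(7, I), 2916)), Rational(1, 2)) = Pow(Add(Add(57, 114), Mul(30618, I)), Rational(1, 2)) = Pow(Add(171, Mul(30618, I)), Rational(1, 2))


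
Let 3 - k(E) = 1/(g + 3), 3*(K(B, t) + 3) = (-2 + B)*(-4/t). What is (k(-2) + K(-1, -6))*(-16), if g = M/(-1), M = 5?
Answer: 8/3 ≈ 2.6667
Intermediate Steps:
K(B, t) = -3 - 4*(-2 + B)/(3*t) (K(B, t) = -3 + ((-2 + B)*(-4/t))/3 = -3 + (-4*(-2 + B)/t)/3 = -3 - 4*(-2 + B)/(3*t))
g = -5 (g = 5/(-1) = 5*(-1) = -5)
k(E) = 7/2 (k(E) = 3 - 1/(-5 + 3) = 3 - 1/(-2) = 3 - 1*(-1/2) = 3 + 1/2 = 7/2)
(k(-2) + K(-1, -6))*(-16) = (7/2 + (1/3)*(8 - 9*(-6) - 4*(-1))/(-6))*(-16) = (7/2 + (1/3)*(-1/6)*(8 + 54 + 4))*(-16) = (7/2 + (1/3)*(-1/6)*66)*(-16) = (7/2 - 11/3)*(-16) = -1/6*(-16) = 8/3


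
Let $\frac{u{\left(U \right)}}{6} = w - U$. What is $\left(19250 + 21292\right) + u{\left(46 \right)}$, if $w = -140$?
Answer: $39426$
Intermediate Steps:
$u{\left(U \right)} = -840 - 6 U$ ($u{\left(U \right)} = 6 \left(-140 - U\right) = -840 - 6 U$)
$\left(19250 + 21292\right) + u{\left(46 \right)} = \left(19250 + 21292\right) - 1116 = 40542 - 1116 = 39426$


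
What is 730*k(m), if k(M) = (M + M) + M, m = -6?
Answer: -13140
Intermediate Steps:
k(M) = 3*M (k(M) = 2*M + M = 3*M)
730*k(m) = 730*(3*(-6)) = 730*(-18) = -13140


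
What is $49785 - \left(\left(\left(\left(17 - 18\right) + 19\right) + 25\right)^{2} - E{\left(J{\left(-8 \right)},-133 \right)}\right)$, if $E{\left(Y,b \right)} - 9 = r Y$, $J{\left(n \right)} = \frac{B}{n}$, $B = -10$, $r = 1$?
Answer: $\frac{191785}{4} \approx 47946.0$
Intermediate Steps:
$J{\left(n \right)} = - \frac{10}{n}$
$E{\left(Y,b \right)} = 9 + Y$ ($E{\left(Y,b \right)} = 9 + 1 Y = 9 + Y$)
$49785 - \left(\left(\left(\left(17 - 18\right) + 19\right) + 25\right)^{2} - E{\left(J{\left(-8 \right)},-133 \right)}\right) = 49785 - \left(\left(\left(\left(17 - 18\right) + 19\right) + 25\right)^{2} - \left(9 - \frac{10}{-8}\right)\right) = 49785 - \left(\left(\left(-1 + 19\right) + 25\right)^{2} - \left(9 - - \frac{5}{4}\right)\right) = 49785 - \left(\left(18 + 25\right)^{2} - \left(9 + \frac{5}{4}\right)\right) = 49785 - \left(43^{2} - \frac{41}{4}\right) = 49785 - \left(1849 - \frac{41}{4}\right) = 49785 - \frac{7355}{4} = \frac{191785}{4}$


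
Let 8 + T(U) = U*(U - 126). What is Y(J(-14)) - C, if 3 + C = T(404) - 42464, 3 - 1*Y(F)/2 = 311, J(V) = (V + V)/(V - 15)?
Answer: -70453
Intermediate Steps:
J(V) = 2*V/(-15 + V) (J(V) = (2*V)/(-15 + V) = 2*V/(-15 + V))
T(U) = -8 + U*(-126 + U) (T(U) = -8 + U*(U - 126) = -8 + U*(-126 + U))
Y(F) = -616 (Y(F) = 6 - 2*311 = 6 - 622 = -616)
C = 69837 (C = -3 + ((-8 + 404**2 - 126*404) - 42464) = -3 + ((-8 + 163216 - 50904) - 42464) = -3 + (112304 - 42464) = -3 + 69840 = 69837)
Y(J(-14)) - C = -616 - 1*69837 = -616 - 69837 = -70453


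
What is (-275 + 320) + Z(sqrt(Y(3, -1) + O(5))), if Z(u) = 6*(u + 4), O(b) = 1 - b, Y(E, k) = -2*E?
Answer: 69 + 6*I*sqrt(10) ≈ 69.0 + 18.974*I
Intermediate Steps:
Z(u) = 24 + 6*u (Z(u) = 6*(4 + u) = 24 + 6*u)
(-275 + 320) + Z(sqrt(Y(3, -1) + O(5))) = (-275 + 320) + (24 + 6*sqrt(-2*3 + (1 - 1*5))) = 45 + (24 + 6*sqrt(-6 + (1 - 5))) = 45 + (24 + 6*sqrt(-6 - 4)) = 45 + (24 + 6*sqrt(-10)) = 45 + (24 + 6*(I*sqrt(10))) = 45 + (24 + 6*I*sqrt(10)) = 69 + 6*I*sqrt(10)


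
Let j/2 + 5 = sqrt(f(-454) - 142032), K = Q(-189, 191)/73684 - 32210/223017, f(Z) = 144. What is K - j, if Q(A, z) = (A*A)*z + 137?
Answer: 420891394264/4108196157 - 16*I*sqrt(2217) ≈ 102.45 - 753.36*I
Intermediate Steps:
Q(A, z) = 137 + z*A**2 (Q(A, z) = A**2*z + 137 = z*A**2 + 137 = 137 + z*A**2)
K = 379809432694/4108196157 (K = (137 + 191*(-189)**2)/73684 - 32210/223017 = (137 + 191*35721)*(1/73684) - 32210*1/223017 = (137 + 6822711)*(1/73684) - 32210/223017 = 6822848*(1/73684) - 32210/223017 = 1705712/18421 - 32210/223017 = 379809432694/4108196157 ≈ 92.452)
j = -10 + 16*I*sqrt(2217) (j = -10 + 2*sqrt(144 - 142032) = -10 + 2*sqrt(-141888) = -10 + 2*(8*I*sqrt(2217)) = -10 + 16*I*sqrt(2217) ≈ -10.0 + 753.36*I)
K - j = 379809432694/4108196157 - (-10 + 16*I*sqrt(2217)) = 379809432694/4108196157 + (10 - 16*I*sqrt(2217)) = 420891394264/4108196157 - 16*I*sqrt(2217)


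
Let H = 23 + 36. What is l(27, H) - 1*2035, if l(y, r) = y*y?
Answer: -1306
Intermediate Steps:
H = 59
l(y, r) = y²
l(27, H) - 1*2035 = 27² - 1*2035 = 729 - 2035 = -1306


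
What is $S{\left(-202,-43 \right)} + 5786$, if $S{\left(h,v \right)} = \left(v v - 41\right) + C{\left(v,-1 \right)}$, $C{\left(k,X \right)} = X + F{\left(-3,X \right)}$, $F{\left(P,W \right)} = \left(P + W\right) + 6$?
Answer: $7595$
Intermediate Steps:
$F{\left(P,W \right)} = 6 + P + W$
$C{\left(k,X \right)} = 3 + 2 X$ ($C{\left(k,X \right)} = X + \left(6 - 3 + X\right) = X + \left(3 + X\right) = 3 + 2 X$)
$S{\left(h,v \right)} = -40 + v^{2}$ ($S{\left(h,v \right)} = \left(v v - 41\right) + \left(3 + 2 \left(-1\right)\right) = \left(v^{2} - 41\right) + \left(3 - 2\right) = \left(-41 + v^{2}\right) + 1 = -40 + v^{2}$)
$S{\left(-202,-43 \right)} + 5786 = \left(-40 + \left(-43\right)^{2}\right) + 5786 = \left(-40 + 1849\right) + 5786 = 1809 + 5786 = 7595$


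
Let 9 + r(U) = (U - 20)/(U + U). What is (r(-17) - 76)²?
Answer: 8139609/1156 ≈ 7041.2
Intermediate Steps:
r(U) = -9 + (-20 + U)/(2*U) (r(U) = -9 + (U - 20)/(U + U) = -9 + (-20 + U)/((2*U)) = -9 + (-20 + U)*(1/(2*U)) = -9 + (-20 + U)/(2*U))
(r(-17) - 76)² = ((-17/2 - 10/(-17)) - 76)² = ((-17/2 - 10*(-1/17)) - 76)² = ((-17/2 + 10/17) - 76)² = (-269/34 - 76)² = (-2853/34)² = 8139609/1156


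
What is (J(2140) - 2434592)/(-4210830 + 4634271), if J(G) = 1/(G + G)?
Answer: -385927917/67123240 ≈ -5.7495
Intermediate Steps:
J(G) = 1/(2*G)
(J(2140) - 2434592)/(-4210830 + 4634271) = ((½)/2140 - 2434592)/(-4210830 + 4634271) = ((½)*(1/2140) - 2434592)/423441 = (1/4280 - 2434592)*(1/423441) = -10420053759/4280*1/423441 = -385927917/67123240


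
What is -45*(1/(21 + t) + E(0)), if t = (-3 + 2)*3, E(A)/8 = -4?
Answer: 2875/2 ≈ 1437.5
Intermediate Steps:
E(A) = -32 (E(A) = 8*(-4) = -32)
t = -3 (t = -1*3 = -3)
-45*(1/(21 + t) + E(0)) = -45*(1/(21 - 3) - 32) = -45*(1/18 - 32) = -45*(-575/18) = 2875/2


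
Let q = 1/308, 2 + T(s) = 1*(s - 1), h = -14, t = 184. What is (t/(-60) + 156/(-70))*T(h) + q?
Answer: 415903/4620 ≈ 90.022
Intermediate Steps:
T(s) = -3 + s (T(s) = -2 + 1*(s - 1) = -2 + 1*(-1 + s) = -2 + (-1 + s) = -3 + s)
q = 1/308 ≈ 0.0032468
(t/(-60) + 156/(-70))*T(h) + q = (184/(-60) + 156/(-70))*(-3 - 14) + 1/308 = (184*(-1/60) + 156*(-1/70))*(-17) + 1/308 = (-46/15 - 78/35)*(-17) + 1/308 = -556/105*(-17) + 1/308 = 9452/105 + 1/308 = 415903/4620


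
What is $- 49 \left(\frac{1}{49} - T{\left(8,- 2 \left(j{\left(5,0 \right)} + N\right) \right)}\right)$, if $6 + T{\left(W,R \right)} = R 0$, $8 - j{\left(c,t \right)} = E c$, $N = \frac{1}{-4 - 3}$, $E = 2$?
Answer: $-295$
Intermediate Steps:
$N = - \frac{1}{7}$ ($N = \frac{1}{-7} = - \frac{1}{7} \approx -0.14286$)
$j{\left(c,t \right)} = 8 - 2 c$
$T{\left(W,R \right)} = -6$ ($T{\left(W,R \right)} = -6 + R 0 = -6 + 0 = -6$)
$- 49 \left(\frac{1}{49} - T{\left(8,- 2 \left(j{\left(5,0 \right)} + N\right) \right)}\right) = - 49 \left(\frac{1}{49} - -6\right) = - 49 \left(\frac{1}{49} + 6\right) = \left(-49\right) \frac{295}{49} = -295$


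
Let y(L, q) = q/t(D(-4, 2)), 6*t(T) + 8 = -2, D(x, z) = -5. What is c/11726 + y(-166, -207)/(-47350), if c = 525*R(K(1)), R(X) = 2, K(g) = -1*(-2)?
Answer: 120652827/1388065250 ≈ 0.086922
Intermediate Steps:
K(g) = 2
t(T) = -5/3 (t(T) = -4/3 + (1/6)*(-2) = -4/3 - 1/3 = -5/3)
y(L, q) = -3*q/5 (y(L, q) = q/(-5/3) = q*(-3/5) = -3*q/5)
c = 1050 (c = 525*2 = 1050)
c/11726 + y(-166, -207)/(-47350) = 1050/11726 - 3/5*(-207)/(-47350) = 1050*(1/11726) + (621/5)*(-1/47350) = 525/5863 - 621/236750 = 120652827/1388065250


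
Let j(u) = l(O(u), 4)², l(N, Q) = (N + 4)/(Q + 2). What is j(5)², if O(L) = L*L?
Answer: 707281/1296 ≈ 545.74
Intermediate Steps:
O(L) = L²
l(N, Q) = (4 + N)/(2 + Q)
j(u) = (⅔ + u²/6)² (j(u) = ((4 + u²)/(2 + 4))² = ((4 + u²)/6)² = (⅔ + u²/6)²)
j(5)² = ((4 + 5²)²/36)² = ((4 + 25)²/36)² = ((1/36)*29²)² = ((1/36)*841)² = (841/36)² = 707281/1296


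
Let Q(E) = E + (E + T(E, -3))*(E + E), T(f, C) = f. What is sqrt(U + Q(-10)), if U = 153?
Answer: sqrt(543) ≈ 23.302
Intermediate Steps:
Q(E) = E + 4*E**2 (Q(E) = E + (E + E)*(E + E) = E + (2*E)*(2*E) = E + 4*E**2)
sqrt(U + Q(-10)) = sqrt(153 - 10*(1 + 4*(-10))) = sqrt(153 - 10*(1 - 40)) = sqrt(153 - 10*(-39)) = sqrt(153 + 390) = sqrt(543)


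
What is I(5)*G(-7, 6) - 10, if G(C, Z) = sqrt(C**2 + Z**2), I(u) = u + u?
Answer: -10 + 10*sqrt(85) ≈ 82.195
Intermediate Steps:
I(u) = 2*u
I(5)*G(-7, 6) - 10 = (2*5)*sqrt((-7)**2 + 6**2) - 10 = 10*sqrt(49 + 36) - 10 = 10*sqrt(85) - 10 = -10 + 10*sqrt(85)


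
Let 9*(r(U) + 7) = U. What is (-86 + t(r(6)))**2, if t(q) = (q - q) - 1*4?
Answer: 8100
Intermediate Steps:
r(U) = -7 + U/9
t(q) = -4 (t(q) = 0 - 4 = -4)
(-86 + t(r(6)))**2 = (-86 - 4)**2 = (-90)**2 = 8100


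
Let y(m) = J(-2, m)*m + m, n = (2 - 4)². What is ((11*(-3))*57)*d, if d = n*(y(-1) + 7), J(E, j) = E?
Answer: -60192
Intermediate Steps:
n = 4 (n = (-2)² = 4)
y(m) = -m (y(m) = -2*m + m = -m)
d = 32 (d = 4*(-1*(-1) + 7) = 4*(1 + 7) = 4*8 = 32)
((11*(-3))*57)*d = ((11*(-3))*57)*32 = -33*57*32 = -1881*32 = -60192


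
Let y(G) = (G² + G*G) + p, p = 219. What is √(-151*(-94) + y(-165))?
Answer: √68863 ≈ 262.42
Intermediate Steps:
y(G) = 219 + 2*G² (y(G) = (G² + G*G) + 219 = (G² + G²) + 219 = 2*G² + 219 = 219 + 2*G²)
√(-151*(-94) + y(-165)) = √(-151*(-94) + (219 + 2*(-165)²)) = √(14194 + (219 + 2*27225)) = √(14194 + (219 + 54450)) = √(14194 + 54669) = √68863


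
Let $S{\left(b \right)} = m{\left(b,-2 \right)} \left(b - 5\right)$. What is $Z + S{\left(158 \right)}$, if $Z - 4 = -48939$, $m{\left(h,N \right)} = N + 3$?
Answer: $-48782$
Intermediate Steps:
$m{\left(h,N \right)} = 3 + N$
$Z = -48935$ ($Z = 4 - 48939 = -48935$)
$S{\left(b \right)} = -5 + b$ ($S{\left(b \right)} = \left(3 - 2\right) \left(b - 5\right) = 1 \left(-5 + b\right) = -5 + b$)
$Z + S{\left(158 \right)} = -48935 + \left(-5 + 158\right) = -48935 + 153 = -48782$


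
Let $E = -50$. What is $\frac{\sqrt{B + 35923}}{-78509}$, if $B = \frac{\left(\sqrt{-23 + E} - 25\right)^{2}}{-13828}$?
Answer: $- \frac{\sqrt{1717239486244 + 172850 i \sqrt{73}}}{542811226} \approx -0.0024142 - 1.0381 \cdot 10^{-9} i$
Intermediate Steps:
$B = - \frac{\left(-25 + i \sqrt{73}\right)^{2}}{13828}$ ($B = \frac{\left(\sqrt{-23 - 50} - 25\right)^{2}}{-13828} = \left(\sqrt{-73} - 25\right)^{2} \left(- \frac{1}{13828}\right) = \left(i \sqrt{73} - 25\right)^{2} \left(- \frac{1}{13828}\right) = \left(-25 + i \sqrt{73}\right)^{2} \left(- \frac{1}{13828}\right) = - \frac{\left(-25 + i \sqrt{73}\right)^{2}}{13828} \approx -0.039919 + 0.030894 i$)
$\frac{\sqrt{B + 35923}}{-78509} = \frac{\sqrt{\left(- \frac{138}{3457} + \frac{25 i \sqrt{73}}{6914}\right) + 35923}}{-78509} = \sqrt{\frac{124185673}{3457} + \frac{25 i \sqrt{73}}{6914}} \left(- \frac{1}{78509}\right) = - \frac{\sqrt{\frac{124185673}{3457} + \frac{25 i \sqrt{73}}{6914}}}{78509}$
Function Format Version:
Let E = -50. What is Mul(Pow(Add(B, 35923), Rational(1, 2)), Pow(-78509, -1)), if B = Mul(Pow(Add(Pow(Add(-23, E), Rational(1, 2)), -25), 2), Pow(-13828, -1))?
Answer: Mul(Rational(-1, 542811226), Pow(Add(1717239486244, Mul(172850, I, Pow(73, Rational(1, 2)))), Rational(1, 2))) ≈ Add(-0.0024142, Mul(-1.0381e-9, I))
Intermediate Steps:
B = Mul(Rational(-1, 13828), Pow(Add(-25, Mul(I, Pow(73, Rational(1, 2)))), 2)) (B = Mul(Pow(Add(Pow(Add(-23, -50), Rational(1, 2)), -25), 2), Pow(-13828, -1)) = Mul(Pow(Add(Pow(-73, Rational(1, 2)), -25), 2), Rational(-1, 13828)) = Mul(Pow(Add(Mul(I, Pow(73, Rational(1, 2))), -25), 2), Rational(-1, 13828)) = Mul(Pow(Add(-25, Mul(I, Pow(73, Rational(1, 2)))), 2), Rational(-1, 13828)) = Mul(Rational(-1, 13828), Pow(Add(-25, Mul(I, Pow(73, Rational(1, 2)))), 2)) ≈ Add(-0.039919, Mul(0.030894, I)))
Mul(Pow(Add(B, 35923), Rational(1, 2)), Pow(-78509, -1)) = Mul(Pow(Add(Add(Rational(-138, 3457), Mul(Rational(25, 6914), I, Pow(73, Rational(1, 2)))), 35923), Rational(1, 2)), Pow(-78509, -1)) = Mul(Pow(Add(Rational(124185673, 3457), Mul(Rational(25, 6914), I, Pow(73, Rational(1, 2)))), Rational(1, 2)), Rational(-1, 78509)) = Mul(Rational(-1, 78509), Pow(Add(Rational(124185673, 3457), Mul(Rational(25, 6914), I, Pow(73, Rational(1, 2)))), Rational(1, 2)))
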